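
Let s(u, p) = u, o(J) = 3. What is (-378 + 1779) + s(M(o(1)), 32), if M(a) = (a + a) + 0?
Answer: 1407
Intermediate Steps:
M(a) = 2*a (M(a) = 2*a + 0 = 2*a)
(-378 + 1779) + s(M(o(1)), 32) = (-378 + 1779) + 2*3 = 1401 + 6 = 1407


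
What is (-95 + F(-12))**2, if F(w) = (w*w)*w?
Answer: 3323329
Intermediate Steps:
F(w) = w**3 (F(w) = w**2*w = w**3)
(-95 + F(-12))**2 = (-95 + (-12)**3)**2 = (-95 - 1728)**2 = (-1823)**2 = 3323329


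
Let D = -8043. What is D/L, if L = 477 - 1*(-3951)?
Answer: -2681/1476 ≈ -1.8164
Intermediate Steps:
L = 4428 (L = 477 + 3951 = 4428)
D/L = -8043/4428 = -8043*1/4428 = -2681/1476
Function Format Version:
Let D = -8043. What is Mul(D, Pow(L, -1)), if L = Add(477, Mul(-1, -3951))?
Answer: Rational(-2681, 1476) ≈ -1.8164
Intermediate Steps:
L = 4428 (L = Add(477, 3951) = 4428)
Mul(D, Pow(L, -1)) = Mul(-8043, Pow(4428, -1)) = Mul(-8043, Rational(1, 4428)) = Rational(-2681, 1476)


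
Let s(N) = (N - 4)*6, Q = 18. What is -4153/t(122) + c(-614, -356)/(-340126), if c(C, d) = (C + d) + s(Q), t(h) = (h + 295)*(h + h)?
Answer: -661197275/17303570124 ≈ -0.038212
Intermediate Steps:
s(N) = -24 + 6*N (s(N) = (-4 + N)*6 = -24 + 6*N)
t(h) = 2*h*(295 + h) (t(h) = (295 + h)*(2*h) = 2*h*(295 + h))
c(C, d) = 84 + C + d (c(C, d) = (C + d) + (-24 + 6*18) = (C + d) + (-24 + 108) = (C + d) + 84 = 84 + C + d)
-4153/t(122) + c(-614, -356)/(-340126) = -4153*1/(244*(295 + 122)) + (84 - 614 - 356)/(-340126) = -4153/(2*122*417) - 886*(-1/340126) = -4153/101748 + 443/170063 = -661197275/17303570124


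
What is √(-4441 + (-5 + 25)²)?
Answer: 3*I*√449 ≈ 63.569*I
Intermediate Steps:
√(-4441 + (-5 + 25)²) = √(-4441 + 20²) = √(-4441 + 400) = √(-4041) = 3*I*√449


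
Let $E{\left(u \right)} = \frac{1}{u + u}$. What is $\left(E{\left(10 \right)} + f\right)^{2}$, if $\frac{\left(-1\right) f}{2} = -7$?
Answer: $\frac{78961}{400} \approx 197.4$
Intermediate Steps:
$f = 14$ ($f = \left(-2\right) \left(-7\right) = 14$)
$E{\left(u \right)} = \frac{1}{2 u}$
$\left(E{\left(10 \right)} + f\right)^{2} = \left(\frac{1}{2 \cdot 10} + 14\right)^{2} = \left(\frac{1}{2} \cdot \frac{1}{10} + 14\right)^{2} = \left(\frac{1}{20} + 14\right)^{2} = \left(\frac{281}{20}\right)^{2} = \frac{78961}{400}$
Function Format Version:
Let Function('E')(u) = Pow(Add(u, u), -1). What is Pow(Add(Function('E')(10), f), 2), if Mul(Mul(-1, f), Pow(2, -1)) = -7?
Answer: Rational(78961, 400) ≈ 197.40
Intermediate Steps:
f = 14 (f = Mul(-2, -7) = 14)
Function('E')(u) = Mul(Rational(1, 2), Pow(u, -1)) (Function('E')(u) = Pow(Mul(2, u), -1) = Mul(Rational(1, 2), Pow(u, -1)))
Pow(Add(Function('E')(10), f), 2) = Pow(Add(Mul(Rational(1, 2), Pow(10, -1)), 14), 2) = Pow(Add(Mul(Rational(1, 2), Rational(1, 10)), 14), 2) = Pow(Add(Rational(1, 20), 14), 2) = Pow(Rational(281, 20), 2) = Rational(78961, 400)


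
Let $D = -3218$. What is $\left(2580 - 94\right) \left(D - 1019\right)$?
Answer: $-10533182$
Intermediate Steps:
$\left(2580 - 94\right) \left(D - 1019\right) = \left(2580 - 94\right) \left(-3218 - 1019\right) = 2486 \left(-4237\right) = -10533182$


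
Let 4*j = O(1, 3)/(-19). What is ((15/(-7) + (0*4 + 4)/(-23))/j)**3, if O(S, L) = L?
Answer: 22780710880192/112678587 ≈ 2.0217e+5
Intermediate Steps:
j = -3/76 (j = (3/(-19))/4 = (3*(-1/19))/4 = (1/4)*(-3/19) = -3/76 ≈ -0.039474)
((15/(-7) + (0*4 + 4)/(-23))/j)**3 = ((15/(-7) + (0*4 + 4)/(-23))/(-3/76))**3 = ((15*(-1/7) + (0 + 4)*(-1/23))*(-76/3))**3 = ((-15/7 + 4*(-1/23))*(-76/3))**3 = ((-15/7 - 4/23)*(-76/3))**3 = (-373/161*(-76/3))**3 = (28348/483)**3 = 22780710880192/112678587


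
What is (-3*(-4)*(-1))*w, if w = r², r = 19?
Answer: -4332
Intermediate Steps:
w = 361 (w = 19² = 361)
(-3*(-4)*(-1))*w = (-3*(-4)*(-1))*361 = (12*(-1))*361 = -12*361 = -4332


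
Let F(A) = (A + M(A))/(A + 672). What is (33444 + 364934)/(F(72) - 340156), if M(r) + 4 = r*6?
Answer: -74098308/63268891 ≈ -1.1712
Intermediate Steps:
M(r) = -4 + 6*r (M(r) = -4 + r*6 = -4 + 6*r)
F(A) = (-4 + 7*A)/(672 + A) (F(A) = (A + (-4 + 6*A))/(A + 672) = (-4 + 7*A)/(672 + A))
(33444 + 364934)/(F(72) - 340156) = (33444 + 364934)/((-4 + 7*72)/(672 + 72) - 340156) = 398378/((-4 + 504)/744 - 340156) = 398378/((1/744)*500 - 340156) = 398378/(125/186 - 340156) = 398378/(-63268891/186) = 398378*(-186/63268891) = -74098308/63268891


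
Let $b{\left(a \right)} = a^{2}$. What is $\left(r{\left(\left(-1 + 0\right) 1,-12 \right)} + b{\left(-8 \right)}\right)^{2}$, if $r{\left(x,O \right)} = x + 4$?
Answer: $4489$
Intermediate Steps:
$r{\left(x,O \right)} = 4 + x$
$\left(r{\left(\left(-1 + 0\right) 1,-12 \right)} + b{\left(-8 \right)}\right)^{2} = \left(\left(4 + \left(-1 + 0\right) 1\right) + \left(-8\right)^{2}\right)^{2} = \left(\left(4 - 1\right) + 64\right)^{2} = \left(3 + 64\right)^{2} = 67^{2} = 4489$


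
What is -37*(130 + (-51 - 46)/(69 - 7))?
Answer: -294631/62 ≈ -4752.1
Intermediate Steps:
-37*(130 + (-51 - 46)/(69 - 7)) = -37*(130 - 97/62) = -37*7963/62 = -294631/62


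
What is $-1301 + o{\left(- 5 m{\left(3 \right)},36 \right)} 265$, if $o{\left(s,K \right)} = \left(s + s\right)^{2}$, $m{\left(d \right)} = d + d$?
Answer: $952699$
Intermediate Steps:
$m{\left(d \right)} = 2 d$
$o{\left(s,K \right)} = 4 s^{2}$ ($o{\left(s,K \right)} = \left(2 s\right)^{2} = 4 s^{2}$)
$-1301 + o{\left(- 5 m{\left(3 \right)},36 \right)} 265 = -1301 + 4 \left(- 5 \cdot 2 \cdot 3\right)^{2} \cdot 265 = -1301 + 4 \left(\left(-5\right) 6\right)^{2} \cdot 265 = -1301 + 4 \left(-30\right)^{2} \cdot 265 = -1301 + 4 \cdot 900 \cdot 265 = -1301 + 3600 \cdot 265 = -1301 + 954000 = 952699$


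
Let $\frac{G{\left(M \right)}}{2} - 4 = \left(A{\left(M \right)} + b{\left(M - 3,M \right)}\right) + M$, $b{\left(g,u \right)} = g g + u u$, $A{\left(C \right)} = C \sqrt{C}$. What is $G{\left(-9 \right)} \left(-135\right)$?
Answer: $-59400 + 7290 i \approx -59400.0 + 7290.0 i$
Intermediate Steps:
$A{\left(C \right)} = C^{\frac{3}{2}}$
$b{\left(g,u \right)} = g^{2} + u^{2}$
$G{\left(M \right)} = 8 + 2 M + 2 M^{2} + 2 M^{\frac{3}{2}} + 2 \left(-3 + M\right)^{2}$ ($G{\left(M \right)} = 8 + 2 \left(\left(M^{\frac{3}{2}} + \left(\left(M - 3\right)^{2} + M^{2}\right)\right) + M\right) = 8 + 2 \left(\left(M^{\frac{3}{2}} + \left(\left(-3 + M\right)^{2} + M^{2}\right)\right) + M\right) = 8 + 2 \left(\left(M^{\frac{3}{2}} + \left(M^{2} + \left(-3 + M\right)^{2}\right)\right) + M\right) = 8 + 2 \left(\left(M^{2} + M^{\frac{3}{2}} + \left(-3 + M\right)^{2}\right) + M\right) = 8 + 2 \left(M + M^{2} + M^{\frac{3}{2}} + \left(-3 + M\right)^{2}\right) = 8 + \left(2 M + 2 M^{2} + 2 M^{\frac{3}{2}} + 2 \left(-3 + M\right)^{2}\right) = 8 + 2 M + 2 M^{2} + 2 M^{\frac{3}{2}} + 2 \left(-3 + M\right)^{2}$)
$G{\left(-9 \right)} \left(-135\right) = \left(26 - -90 + 2 \left(-9\right)^{\frac{3}{2}} + 4 \left(-9\right)^{2}\right) \left(-135\right) = \left(26 + 90 + 2 \left(- 27 i\right) + 4 \cdot 81\right) \left(-135\right) = \left(26 + 90 - 54 i + 324\right) \left(-135\right) = \left(440 - 54 i\right) \left(-135\right) = -59400 + 7290 i$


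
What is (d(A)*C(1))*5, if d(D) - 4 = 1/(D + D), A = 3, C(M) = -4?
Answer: -250/3 ≈ -83.333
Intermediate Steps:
d(D) = 4 + 1/(2*D) (d(D) = 4 + 1/(D + D) = 4 + 1/(2*D))
(d(A)*C(1))*5 = ((4 + (½)/3)*(-4))*5 = ((4 + (½)*(⅓))*(-4))*5 = ((4 + ⅙)*(-4))*5 = ((25/6)*(-4))*5 = -50/3*5 = -250/3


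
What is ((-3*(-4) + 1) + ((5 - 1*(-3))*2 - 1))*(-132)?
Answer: -3696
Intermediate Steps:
((-3*(-4) + 1) + ((5 - 1*(-3))*2 - 1))*(-132) = ((12 + 1) + ((5 + 3)*2 - 1))*(-132) = (13 + (8*2 - 1))*(-132) = (13 + (16 - 1))*(-132) = (13 + 15)*(-132) = 28*(-132) = -3696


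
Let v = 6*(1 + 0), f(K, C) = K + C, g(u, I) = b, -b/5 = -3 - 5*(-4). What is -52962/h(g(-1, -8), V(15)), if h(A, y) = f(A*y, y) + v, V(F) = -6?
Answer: -8827/85 ≈ -103.85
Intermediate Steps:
b = -85 (b = -5*(-3 - 5*(-4)) = -5*(-3 + 20) = -5*17 = -85)
g(u, I) = -85
f(K, C) = C + K
v = 6 (v = 6*1 = 6)
h(A, y) = 6 + y + A*y (h(A, y) = (y + A*y) + 6 = 6 + y + A*y)
-52962/h(g(-1, -8), V(15)) = -52962/(6 - 6 - 85*(-6)) = -52962/(6 - 6 + 510) = -52962/510 = -52962*1/510 = -8827/85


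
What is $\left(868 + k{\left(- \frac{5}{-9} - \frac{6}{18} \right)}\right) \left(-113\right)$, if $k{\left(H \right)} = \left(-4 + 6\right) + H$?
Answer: $- \frac{885016}{9} \approx -98335.0$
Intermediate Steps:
$k{\left(H \right)} = 2 + H$
$\left(868 + k{\left(- \frac{5}{-9} - \frac{6}{18} \right)}\right) \left(-113\right) = \left(868 + \left(2 - \left(- \frac{5}{9} + \frac{1}{3}\right)\right)\right) \left(-113\right) = \left(868 + \left(2 - - \frac{2}{9}\right)\right) \left(-113\right) = \left(868 + \left(2 + \left(\frac{5}{9} - \frac{1}{3}\right)\right)\right) \left(-113\right) = \left(868 + \left(2 + \frac{2}{9}\right)\right) \left(-113\right) = \left(868 + \frac{20}{9}\right) \left(-113\right) = \frac{7832}{9} \left(-113\right) = - \frac{885016}{9}$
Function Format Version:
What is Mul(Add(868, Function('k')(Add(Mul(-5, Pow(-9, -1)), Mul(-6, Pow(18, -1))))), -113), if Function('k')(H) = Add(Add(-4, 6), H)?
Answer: Rational(-885016, 9) ≈ -98335.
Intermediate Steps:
Function('k')(H) = Add(2, H)
Mul(Add(868, Function('k')(Add(Mul(-5, Pow(-9, -1)), Mul(-6, Pow(18, -1))))), -113) = Mul(Add(868, Add(2, Add(Mul(-5, Pow(-9, -1)), Mul(-6, Pow(18, -1))))), -113) = Mul(Add(868, Add(2, Add(Mul(-5, Rational(-1, 9)), Mul(-6, Rational(1, 18))))), -113) = Mul(Add(868, Add(2, Add(Rational(5, 9), Rational(-1, 3)))), -113) = Mul(Add(868, Add(2, Rational(2, 9))), -113) = Mul(Add(868, Rational(20, 9)), -113) = Mul(Rational(7832, 9), -113) = Rational(-885016, 9)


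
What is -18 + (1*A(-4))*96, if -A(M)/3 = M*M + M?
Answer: -3474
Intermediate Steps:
A(M) = -3*M - 3*M**2 (A(M) = -3*(M*M + M) = -3*(M**2 + M) = -3*(M + M**2) = -3*M - 3*M**2)
-18 + (1*A(-4))*96 = -18 + (1*(-3*(-4)*(1 - 4)))*96 = -18 + (1*(-3*(-4)*(-3)))*96 = -18 + (1*(-36))*96 = -18 - 36*96 = -18 - 3456 = -3474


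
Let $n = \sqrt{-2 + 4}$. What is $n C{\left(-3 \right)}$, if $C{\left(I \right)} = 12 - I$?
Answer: $15 \sqrt{2} \approx 21.213$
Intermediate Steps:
$n = \sqrt{2} \approx 1.4142$
$n C{\left(-3 \right)} = \sqrt{2} \left(12 - -3\right) = \sqrt{2} \left(12 + 3\right) = \sqrt{2} \cdot 15 = 15 \sqrt{2}$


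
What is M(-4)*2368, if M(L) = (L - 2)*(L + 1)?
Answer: 42624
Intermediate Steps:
M(L) = (1 + L)*(-2 + L) (M(L) = (-2 + L)*(1 + L) = (1 + L)*(-2 + L))
M(-4)*2368 = (-2 + (-4)² - 1*(-4))*2368 = (-2 + 16 + 4)*2368 = 18*2368 = 42624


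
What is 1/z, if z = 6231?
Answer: 1/6231 ≈ 0.00016049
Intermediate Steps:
1/z = 1/6231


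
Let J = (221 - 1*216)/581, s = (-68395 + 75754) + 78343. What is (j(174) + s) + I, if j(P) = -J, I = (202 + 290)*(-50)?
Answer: 35500257/581 ≈ 61102.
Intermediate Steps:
s = 85702 (s = 7359 + 78343 = 85702)
I = -24600 (I = 492*(-50) = -24600)
J = 5/581 (J = (221 - 216)*(1/581) = 5*(1/581) = 5/581 ≈ 0.0086059)
j(P) = -5/581 (j(P) = -1*5/581 = -5/581)
(j(174) + s) + I = (-5/581 + 85702) - 24600 = 49792857/581 - 24600 = 35500257/581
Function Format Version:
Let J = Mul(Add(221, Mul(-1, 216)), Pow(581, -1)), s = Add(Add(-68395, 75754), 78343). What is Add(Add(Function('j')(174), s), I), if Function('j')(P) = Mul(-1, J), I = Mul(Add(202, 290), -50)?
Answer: Rational(35500257, 581) ≈ 61102.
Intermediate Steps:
s = 85702 (s = Add(7359, 78343) = 85702)
I = -24600 (I = Mul(492, -50) = -24600)
J = Rational(5, 581) (J = Mul(Add(221, -216), Rational(1, 581)) = Mul(5, Rational(1, 581)) = Rational(5, 581) ≈ 0.0086059)
Function('j')(P) = Rational(-5, 581) (Function('j')(P) = Mul(-1, Rational(5, 581)) = Rational(-5, 581))
Add(Add(Function('j')(174), s), I) = Add(Add(Rational(-5, 581), 85702), -24600) = Add(Rational(49792857, 581), -24600) = Rational(35500257, 581)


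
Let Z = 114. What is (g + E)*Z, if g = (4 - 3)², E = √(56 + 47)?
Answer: 114 + 114*√103 ≈ 1271.0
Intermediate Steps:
E = √103 ≈ 10.149
g = 1 (g = 1² = 1)
(g + E)*Z = (1 + √103)*114 = 114 + 114*√103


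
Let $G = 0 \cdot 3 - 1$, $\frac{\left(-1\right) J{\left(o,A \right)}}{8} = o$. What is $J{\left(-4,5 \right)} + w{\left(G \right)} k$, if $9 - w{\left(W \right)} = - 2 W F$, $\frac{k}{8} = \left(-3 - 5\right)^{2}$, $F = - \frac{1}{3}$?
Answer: $\frac{14944}{3} \approx 4981.3$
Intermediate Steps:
$J{\left(o,A \right)} = - 8 o$
$F = - \frac{1}{3}$ ($F = \left(-1\right) \frac{1}{3} = - \frac{1}{3} \approx -0.33333$)
$k = 512$ ($k = 8 \left(-3 - 5\right)^{2} = 8 \left(-8\right)^{2} = 8 \cdot 64 = 512$)
$G = -1$ ($G = 0 - 1 = -1$)
$w{\left(W \right)} = 9 - \frac{2 W}{3}$ ($w{\left(W \right)} = 9 - - 2 W \left(- \frac{1}{3}\right) = 9 - \frac{2 W}{3}$)
$J{\left(-4,5 \right)} + w{\left(G \right)} k = \left(-8\right) \left(-4\right) + \left(9 - - \frac{2}{3}\right) 512 = 32 + \left(9 + \frac{2}{3}\right) 512 = 32 + \frac{29}{3} \cdot 512 = 32 + \frac{14848}{3} = \frac{14944}{3}$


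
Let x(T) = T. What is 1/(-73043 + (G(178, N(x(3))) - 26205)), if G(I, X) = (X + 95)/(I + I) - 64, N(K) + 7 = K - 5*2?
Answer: -356/35354991 ≈ -1.0069e-5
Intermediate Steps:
N(K) = -17 + K (N(K) = -7 + (K - 5*2) = -7 + (K - 10) = -7 + (-10 + K) = -17 + K)
G(I, X) = -64 + (95 + X)/(2*I) (G(I, X) = (95 + X)/((2*I)) - 64 = (95 + X)*(1/(2*I)) - 64 = (95 + X)/(2*I) - 64 = -64 + (95 + X)/(2*I))
1/(-73043 + (G(178, N(x(3))) - 26205)) = 1/(-73043 + ((½)*(95 + (-17 + 3) - 128*178)/178 - 26205)) = 1/(-73043 + ((½)*(1/178)*(95 - 14 - 22784) - 26205)) = 1/(-73043 + ((½)*(1/178)*(-22703) - 26205)) = 1/(-73043 + (-22703/356 - 26205)) = 1/(-73043 - 9351683/356) = 1/(-35354991/356) = -356/35354991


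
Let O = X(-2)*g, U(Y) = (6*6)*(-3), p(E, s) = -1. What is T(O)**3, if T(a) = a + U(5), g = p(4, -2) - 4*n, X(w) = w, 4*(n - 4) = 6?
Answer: -238328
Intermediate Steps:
n = 11/2 (n = 4 + (1/4)*6 = 4 + 3/2 = 11/2 ≈ 5.5000)
g = -23 (g = -1 - 4*11/2 = -1 - 22 = -23)
U(Y) = -108 (U(Y) = 36*(-3) = -108)
O = 46 (O = -2*(-23) = 46)
T(a) = -108 + a (T(a) = a - 108 = -108 + a)
T(O)**3 = (-108 + 46)**3 = (-62)**3 = -238328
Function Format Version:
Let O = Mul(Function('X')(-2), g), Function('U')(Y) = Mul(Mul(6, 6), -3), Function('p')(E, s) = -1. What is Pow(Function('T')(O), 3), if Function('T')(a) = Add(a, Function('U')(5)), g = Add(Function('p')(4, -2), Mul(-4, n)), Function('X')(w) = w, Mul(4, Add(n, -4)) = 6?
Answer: -238328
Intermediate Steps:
n = Rational(11, 2) (n = Add(4, Mul(Rational(1, 4), 6)) = Add(4, Rational(3, 2)) = Rational(11, 2) ≈ 5.5000)
g = -23 (g = Add(-1, Mul(-4, Rational(11, 2))) = Add(-1, -22) = -23)
Function('U')(Y) = -108 (Function('U')(Y) = Mul(36, -3) = -108)
O = 46 (O = Mul(-2, -23) = 46)
Function('T')(a) = Add(-108, a) (Function('T')(a) = Add(a, -108) = Add(-108, a))
Pow(Function('T')(O), 3) = Pow(Add(-108, 46), 3) = Pow(-62, 3) = -238328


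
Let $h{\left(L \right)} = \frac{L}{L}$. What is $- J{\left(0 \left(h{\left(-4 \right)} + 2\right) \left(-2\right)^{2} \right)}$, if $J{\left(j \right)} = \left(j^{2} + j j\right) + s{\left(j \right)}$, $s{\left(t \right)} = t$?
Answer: $0$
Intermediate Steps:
$h{\left(L \right)} = 1$
$J{\left(j \right)} = j + 2 j^{2}$ ($J{\left(j \right)} = \left(j^{2} + j j\right) + j = \left(j^{2} + j^{2}\right) + j = 2 j^{2} + j = j + 2 j^{2}$)
$- J{\left(0 \left(h{\left(-4 \right)} + 2\right) \left(-2\right)^{2} \right)} = - 0 \left(1 + 2\right) \left(-2\right)^{2} \left(1 + 2 \cdot 0 \left(1 + 2\right) \left(-2\right)^{2}\right) = - 0 \cdot 3 \cdot 4 \left(1 + 2 \cdot 0 \cdot 3 \cdot 4\right) = - 0 \cdot 4 \left(1 + 2 \cdot 0 \cdot 4\right) = - 0 \left(1 + 2 \cdot 0\right) = - 0 \left(1 + 0\right) = - 0 \cdot 1 = \left(-1\right) 0 = 0$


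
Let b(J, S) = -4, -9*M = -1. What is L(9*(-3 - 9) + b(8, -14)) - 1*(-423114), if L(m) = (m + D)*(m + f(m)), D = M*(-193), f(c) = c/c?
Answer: 1313779/3 ≈ 4.3793e+5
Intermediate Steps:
M = 1/9 (M = -1/9*(-1) = 1/9 ≈ 0.11111)
f(c) = 1
D = -193/9 (D = (1/9)*(-193) = -193/9 ≈ -21.444)
L(m) = (1 + m)*(-193/9 + m) (L(m) = (m - 193/9)*(m + 1) = (-193/9 + m)*(1 + m) = (1 + m)*(-193/9 + m))
L(9*(-3 - 9) + b(8, -14)) - 1*(-423114) = (-193/9 + (9*(-3 - 9) - 4)**2 - 184*(9*(-3 - 9) - 4)/9) - 1*(-423114) = (-193/9 + (9*(-12) - 4)**2 - 184*(9*(-12) - 4)/9) + 423114 = (-193/9 + (-108 - 4)**2 - 184*(-108 - 4)/9) + 423114 = (-193/9 + (-112)**2 - 184/9*(-112)) + 423114 = (-193/9 + 12544 + 20608/9) + 423114 = 44437/3 + 423114 = 1313779/3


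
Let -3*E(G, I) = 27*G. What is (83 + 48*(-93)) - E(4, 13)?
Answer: -4345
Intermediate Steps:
E(G, I) = -9*G
(83 + 48*(-93)) - E(4, 13) = (83 + 48*(-93)) - (-9)*4 = (83 - 4464) - 1*(-36) = -4381 + 36 = -4345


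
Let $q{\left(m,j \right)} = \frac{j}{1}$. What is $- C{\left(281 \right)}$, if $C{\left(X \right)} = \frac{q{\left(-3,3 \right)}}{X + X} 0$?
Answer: $0$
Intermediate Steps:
$q{\left(m,j \right)} = j$ ($q{\left(m,j \right)} = 1 j = j$)
$C{\left(X \right)} = 0$ ($C{\left(X \right)} = \frac{3}{X + X} 0 = \frac{3}{2 X} 0 = 0$)
$- C{\left(281 \right)} = \left(-1\right) 0 = 0$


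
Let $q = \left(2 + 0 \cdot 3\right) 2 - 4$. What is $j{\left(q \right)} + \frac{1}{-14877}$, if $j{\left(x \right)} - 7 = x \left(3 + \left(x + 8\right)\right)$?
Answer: $\frac{104138}{14877} \approx 6.9999$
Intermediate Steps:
$q = 0$ ($q = \left(2 + 0\right) 2 - 4 = 2 \cdot 2 - 4 = 4 - 4 = 0$)
$j{\left(x \right)} = 7 + x \left(11 + x\right)$ ($j{\left(x \right)} = 7 + x \left(3 + \left(x + 8\right)\right) = 7 + x \left(3 + \left(8 + x\right)\right) = 7 + x \left(11 + x\right)$)
$j{\left(q \right)} + \frac{1}{-14877} = \left(7 + 0^{2} + 11 \cdot 0\right) + \frac{1}{-14877} = \left(7 + 0 + 0\right) - \frac{1}{14877} = 7 - \frac{1}{14877} = \frac{104138}{14877}$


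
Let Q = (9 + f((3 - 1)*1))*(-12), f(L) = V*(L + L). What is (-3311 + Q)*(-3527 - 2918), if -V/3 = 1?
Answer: 21107375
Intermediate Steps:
V = -3 (V = -3*1 = -3)
f(L) = -6*L (f(L) = -3*(L + L) = -6*L)
Q = 36 (Q = (9 - 6*(3 - 1))*(-12) = (9 - 12)*(-12) = -3*(-12) = 36)
(-3311 + Q)*(-3527 - 2918) = (-3311 + 36)*(-3527 - 2918) = -3275*(-6445) = 21107375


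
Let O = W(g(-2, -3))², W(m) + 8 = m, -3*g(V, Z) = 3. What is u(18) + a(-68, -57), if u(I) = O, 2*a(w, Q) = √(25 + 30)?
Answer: 81 + √55/2 ≈ 84.708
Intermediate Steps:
g(V, Z) = -1 (g(V, Z) = -⅓*3 = -1)
a(w, Q) = √55/2 (a(w, Q) = √(25 + 30)/2 = √55/2)
W(m) = -8 + m
O = 81 (O = (-8 - 1)² = (-9)² = 81)
u(I) = 81
u(18) + a(-68, -57) = 81 + √55/2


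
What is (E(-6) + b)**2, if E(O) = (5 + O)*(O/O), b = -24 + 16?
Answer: 81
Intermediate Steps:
b = -8
E(O) = 5 + O (E(O) = (5 + O)*1 = 5 + O)
(E(-6) + b)**2 = ((5 - 6) - 8)**2 = (-1 - 8)**2 = (-9)**2 = 81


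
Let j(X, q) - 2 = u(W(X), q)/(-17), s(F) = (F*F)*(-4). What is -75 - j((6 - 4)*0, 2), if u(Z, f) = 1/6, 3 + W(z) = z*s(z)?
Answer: -7853/102 ≈ -76.990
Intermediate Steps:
s(F) = -4*F**2 (s(F) = F**2*(-4) = -4*F**2)
W(z) = -3 - 4*z**3 (W(z) = -3 + z*(-4*z**2) = -3 - 4*z**3)
u(Z, f) = 1/6
j(X, q) = 203/102 (j(X, q) = 2 + (1/6)/(-17) = 2 + (1/6)*(-1/17) = 2 - 1/102 = 203/102)
-75 - j((6 - 4)*0, 2) = -75 - 1*203/102 = -75 - 203/102 = -7853/102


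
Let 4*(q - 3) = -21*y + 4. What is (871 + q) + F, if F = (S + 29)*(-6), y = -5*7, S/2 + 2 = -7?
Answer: 3971/4 ≈ 992.75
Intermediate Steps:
S = -18 (S = -4 + 2*(-7) = -4 - 14 = -18)
y = -35
q = 751/4 (q = 3 + (-21*(-35) + 4)/4 = 3 + (735 + 4)/4 = 3 + (1/4)*739 = 3 + 739/4 = 751/4 ≈ 187.75)
F = -66 (F = (-18 + 29)*(-6) = 11*(-6) = -66)
(871 + q) + F = (871 + 751/4) - 66 = 4235/4 - 66 = 3971/4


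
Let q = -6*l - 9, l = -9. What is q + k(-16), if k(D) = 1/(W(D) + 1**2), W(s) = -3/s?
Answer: 871/19 ≈ 45.842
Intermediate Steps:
k(D) = 1/(1 - 3/D) (k(D) = 1/(-3/D + 1**2) = 1/(-3/D + 1) = 1/(1 - 3/D))
q = 45 (q = -6*(-9) - 9 = 54 - 9 = 45)
q + k(-16) = 45 - 16/(-3 - 16) = 45 - 16/(-19) = 45 - 16*(-1/19) = 45 + 16/19 = 871/19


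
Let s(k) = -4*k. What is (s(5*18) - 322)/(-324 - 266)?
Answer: 341/295 ≈ 1.1559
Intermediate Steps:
(s(5*18) - 322)/(-324 - 266) = (-20*18 - 322)/(-324 - 266) = (-4*90 - 322)/(-590) = (-360 - 322)*(-1/590) = -682*(-1/590) = 341/295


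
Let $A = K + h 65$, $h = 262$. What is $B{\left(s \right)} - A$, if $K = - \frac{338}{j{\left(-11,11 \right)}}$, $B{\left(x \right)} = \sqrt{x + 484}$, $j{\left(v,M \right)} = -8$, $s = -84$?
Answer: $- \frac{68209}{4} \approx -17052.0$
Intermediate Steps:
$B{\left(x \right)} = \sqrt{484 + x}$
$K = \frac{169}{4}$ ($K = - \frac{338}{-8} = \left(-338\right) \left(- \frac{1}{8}\right) = \frac{169}{4} \approx 42.25$)
$A = \frac{68289}{4}$ ($A = \frac{169}{4} + 262 \cdot 65 = \frac{169}{4} + 17030 = \frac{68289}{4} \approx 17072.0$)
$B{\left(s \right)} - A = \sqrt{484 - 84} - \frac{68289}{4} = \sqrt{400} - \frac{68289}{4} = 20 - \frac{68289}{4} = - \frac{68209}{4}$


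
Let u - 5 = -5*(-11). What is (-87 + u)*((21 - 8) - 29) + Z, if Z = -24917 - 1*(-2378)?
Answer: -22107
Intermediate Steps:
Z = -22539 (Z = -24917 + 2378 = -22539)
u = 60 (u = 5 - 5*(-11) = 5 + 55 = 60)
(-87 + u)*((21 - 8) - 29) + Z = (-87 + 60)*((21 - 8) - 29) - 22539 = -27*(13 - 29) - 22539 = -27*(-16) - 22539 = 432 - 22539 = -22107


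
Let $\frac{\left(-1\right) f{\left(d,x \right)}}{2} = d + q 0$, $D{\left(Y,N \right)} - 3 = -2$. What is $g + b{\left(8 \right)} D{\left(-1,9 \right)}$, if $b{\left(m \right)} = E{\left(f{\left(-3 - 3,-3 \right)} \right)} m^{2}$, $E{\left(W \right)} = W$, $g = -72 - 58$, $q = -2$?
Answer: $638$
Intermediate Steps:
$D{\left(Y,N \right)} = 1$ ($D{\left(Y,N \right)} = 3 - 2 = 1$)
$f{\left(d,x \right)} = - 2 d$ ($f{\left(d,x \right)} = - 2 \left(d - 0\right) = - 2 \left(d + 0\right) = - 2 d$)
$g = -130$
$b{\left(m \right)} = 12 m^{2}$ ($b{\left(m \right)} = - 2 \left(-3 - 3\right) m^{2} = \left(-2\right) \left(-6\right) m^{2} = 12 m^{2}$)
$g + b{\left(8 \right)} D{\left(-1,9 \right)} = -130 + 12 \cdot 8^{2} \cdot 1 = -130 + 12 \cdot 64 \cdot 1 = -130 + 768 \cdot 1 = -130 + 768 = 638$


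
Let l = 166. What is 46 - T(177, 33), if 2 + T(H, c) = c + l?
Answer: -151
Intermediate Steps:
T(H, c) = 164 + c (T(H, c) = -2 + (c + 166) = -2 + (166 + c) = 164 + c)
46 - T(177, 33) = 46 - (164 + 33) = 46 - 1*197 = 46 - 197 = -151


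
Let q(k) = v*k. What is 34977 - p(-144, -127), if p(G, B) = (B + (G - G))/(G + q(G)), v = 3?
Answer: 20146625/576 ≈ 34977.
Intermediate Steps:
q(k) = 3*k
p(G, B) = B/(4*G) (p(G, B) = (B + (G - G))/(G + 3*G) = (B + 0)/((4*G)) = B*(1/(4*G)) = B/(4*G))
34977 - p(-144, -127) = 34977 - (-127)/(4*(-144)) = 34977 - (-127)*(-1)/(4*144) = 34977 - 1*127/576 = 34977 - 127/576 = 20146625/576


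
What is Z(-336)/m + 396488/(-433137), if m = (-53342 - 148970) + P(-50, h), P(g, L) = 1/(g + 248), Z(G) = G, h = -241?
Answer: -15853611355864/17350504490175 ≈ -0.91373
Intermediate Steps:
P(g, L) = 1/(248 + g)
m = -40057775/198 (m = (-53342 - 148970) + 1/(248 - 50) = -202312 + 1/198 = -40057775/198 ≈ -2.0231e+5)
Z(-336)/m + 396488/(-433137) = -336/(-40057775/198) + 396488/(-433137) = -336*(-198/40057775) + 396488*(-1/433137) = 66528/40057775 - 396488/433137 = -15853611355864/17350504490175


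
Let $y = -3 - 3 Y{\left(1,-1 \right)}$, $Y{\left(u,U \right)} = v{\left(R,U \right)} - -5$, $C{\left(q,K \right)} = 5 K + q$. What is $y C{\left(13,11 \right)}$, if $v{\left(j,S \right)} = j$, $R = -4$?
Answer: $-408$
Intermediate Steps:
$C{\left(q,K \right)} = q + 5 K$
$Y{\left(u,U \right)} = 1$ ($Y{\left(u,U \right)} = -4 - -5 = -4 + 5 = 1$)
$y = -6$ ($y = -3 - 3 = -6$)
$y C{\left(13,11 \right)} = - 6 \left(13 + 5 \cdot 11\right) = - 6 \left(13 + 55\right) = \left(-6\right) 68 = -408$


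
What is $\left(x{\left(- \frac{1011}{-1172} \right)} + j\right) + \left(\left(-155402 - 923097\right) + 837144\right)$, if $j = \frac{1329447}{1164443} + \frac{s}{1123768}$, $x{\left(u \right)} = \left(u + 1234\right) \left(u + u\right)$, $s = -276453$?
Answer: $- \frac{1919579986734701687375}{8024206575307084} \approx -2.3922 \cdot 10^{5}$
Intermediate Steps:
$x{\left(u \right)} = 2 u \left(1234 + u\right)$ ($x{\left(u \right)} = \left(1234 + u\right) 2 u = 2 u \left(1234 + u\right)$)
$j = \frac{167439462231}{186937683032}$ ($j = \frac{1329447}{1164443} - \frac{276453}{1123768} = 1329447 \cdot \frac{1}{1164443} - \frac{276453}{1123768} = \frac{189921}{166349} - \frac{276453}{1123768} = \frac{167439462231}{186937683032} \approx 0.8957$)
$\left(x{\left(- \frac{1011}{-1172} \right)} + j\right) + \left(\left(-155402 - 923097\right) + 837144\right) = \left(2 \left(- \frac{1011}{-1172}\right) \left(1234 - \frac{1011}{-1172}\right) + \frac{167439462231}{186937683032}\right) + \left(\left(-155402 - 923097\right) + 837144\right) = \left(2 \left(\left(-1011\right) \left(- \frac{1}{1172}\right)\right) \left(1234 - - \frac{1011}{1172}\right) + \frac{167439462231}{186937683032}\right) + \left(-1078499 + 837144\right) = \left(2 \cdot \frac{1011}{1172} \left(1234 + \frac{1011}{1172}\right) + \frac{167439462231}{186937683032}\right) - 241355 = \left(2 \cdot \frac{1011}{1172} \cdot \frac{1447259}{1172} + \frac{167439462231}{186937683032}\right) - 241355 = \left(\frac{1463178849}{686792} + \frac{167439462231}{186937683032}\right) - 241355 = \frac{17102391248539571445}{8024206575307084} - 241355 = - \frac{1919579986734701687375}{8024206575307084}$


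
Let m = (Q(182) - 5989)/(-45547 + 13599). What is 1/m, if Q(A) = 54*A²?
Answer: -31948/1782707 ≈ -0.017921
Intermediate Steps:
m = -1782707/31948 (m = (54*182² - 5989)/(-45547 + 13599) = (54*33124 - 5989)/(-31948) = (1788696 - 5989)*(-1/31948) = 1782707*(-1/31948) = -1782707/31948 ≈ -55.800)
1/m = 1/(-1782707/31948) = -31948/1782707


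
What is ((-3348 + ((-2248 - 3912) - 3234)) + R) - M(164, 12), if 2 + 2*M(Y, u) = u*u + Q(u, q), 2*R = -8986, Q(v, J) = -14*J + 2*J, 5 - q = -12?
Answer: -17204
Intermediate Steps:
q = 17 (q = 5 - 1*(-12) = 5 + 12 = 17)
Q(v, J) = -12*J
R = -4493 (R = (1/2)*(-8986) = -4493)
M(Y, u) = -103 + u**2/2 (M(Y, u) = -1 + (u*u - 12*17)/2 = -1 + (u**2 - 204)/2 = -1 + (-204 + u**2)/2 = -1 + (-102 + u**2/2) = -103 + u**2/2)
((-3348 + ((-2248 - 3912) - 3234)) + R) - M(164, 12) = ((-3348 + ((-2248 - 3912) - 3234)) - 4493) - (-103 + (1/2)*12**2) = ((-3348 + (-6160 - 3234)) - 4493) - (-103 + (1/2)*144) = ((-3348 - 9394) - 4493) - (-103 + 72) = (-12742 - 4493) - 1*(-31) = -17235 + 31 = -17204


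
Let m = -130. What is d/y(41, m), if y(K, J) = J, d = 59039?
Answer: -59039/130 ≈ -454.15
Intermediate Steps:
d/y(41, m) = 59039/(-130) = 59039*(-1/130) = -59039/130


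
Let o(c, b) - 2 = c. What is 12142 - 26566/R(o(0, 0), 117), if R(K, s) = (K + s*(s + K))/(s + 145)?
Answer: 162117058/13925 ≈ 11642.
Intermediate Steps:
o(c, b) = 2 + c
R(K, s) = (K + s*(K + s))/(145 + s)
12142 - 26566/R(o(0, 0), 117) = 12142 - 26566*(145 + 117)/((2 + 0) + 117**2 + (2 + 0)*117) = 12142 - 26566*262/(2 + 13689 + 2*117) = 12142 - 26566*262/(2 + 13689 + 234) = 12142 - 26566/((1/262)*13925) = 12142 - 26566/13925/262 = 12142 - 26566*262/13925 = 12142 - 6960292/13925 = 162117058/13925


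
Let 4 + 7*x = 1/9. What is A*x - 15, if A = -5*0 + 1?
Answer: -140/9 ≈ -15.556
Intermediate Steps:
x = -5/9 (x = -4/7 + (⅐)/9 = -4/7 + (⅐)*(⅑) = -4/7 + 1/63 = -5/9 ≈ -0.55556)
A = 1 (A = 0 + 1 = 1)
A*x - 15 = 1*(-5/9) - 15 = -5/9 - 15 = -140/9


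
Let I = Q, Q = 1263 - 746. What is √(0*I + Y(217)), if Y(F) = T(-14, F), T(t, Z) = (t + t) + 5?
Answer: I*√23 ≈ 4.7958*I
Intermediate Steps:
T(t, Z) = 5 + 2*t (T(t, Z) = 2*t + 5 = 5 + 2*t)
Q = 517
Y(F) = -23 (Y(F) = 5 + 2*(-14) = 5 - 28 = -23)
I = 517
√(0*I + Y(217)) = √(0*517 - 23) = √(0 - 23) = √(-23) = I*√23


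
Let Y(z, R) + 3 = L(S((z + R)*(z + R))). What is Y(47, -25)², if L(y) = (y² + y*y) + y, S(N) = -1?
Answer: 4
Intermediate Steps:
L(y) = y + 2*y² (L(y) = (y² + y²) + y = 2*y² + y = y + 2*y²)
Y(z, R) = -2 (Y(z, R) = -3 - (1 + 2*(-1)) = -3 - (1 - 2) = -3 - 1*(-1) = -3 + 1 = -2)
Y(47, -25)² = (-2)² = 4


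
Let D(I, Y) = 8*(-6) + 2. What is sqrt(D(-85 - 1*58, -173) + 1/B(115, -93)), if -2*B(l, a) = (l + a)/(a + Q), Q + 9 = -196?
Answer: 4*I*sqrt(143)/11 ≈ 4.3485*I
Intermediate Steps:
Q = -205 (Q = -9 - 196 = -205)
B(l, a) = -(a + l)/(2*(-205 + a)) (B(l, a) = -(l + a)/(2*(a - 205)) = -(a + l)/(2*(-205 + a)))
D(I, Y) = -46 (D(I, Y) = -48 + 2 = -46)
sqrt(D(-85 - 1*58, -173) + 1/B(115, -93)) = sqrt(-46 + 1/((-1*(-93) - 1*115)/(2*(-205 - 93)))) = sqrt(-46 + 1/((1/2)*(93 - 115)/(-298))) = sqrt(-46 + 1/((1/2)*(-1/298)*(-22))) = sqrt(-46 + 1/(11/298)) = sqrt(-46 + 298/11) = sqrt(-208/11) = 4*I*sqrt(143)/11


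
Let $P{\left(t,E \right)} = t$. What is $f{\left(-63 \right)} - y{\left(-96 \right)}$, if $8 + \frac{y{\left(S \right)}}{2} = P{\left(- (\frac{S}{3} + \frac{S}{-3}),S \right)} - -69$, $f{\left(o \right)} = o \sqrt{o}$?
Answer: $-122 - 189 i \sqrt{7} \approx -122.0 - 500.05 i$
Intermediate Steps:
$f{\left(o \right)} = o^{\frac{3}{2}}$
$y{\left(S \right)} = 122$ ($y{\left(S \right)} = -16 + 2 \left(- (\frac{S}{3} + \frac{S}{-3}) - -69\right) = -16 + 2 \left(- (S \frac{1}{3} + S \left(- \frac{1}{3}\right)) + 69\right) = -16 + 2 \left(- (\frac{S}{3} - \frac{S}{3}) + 69\right) = -16 + 2 \left(\left(-1\right) 0 + 69\right) = -16 + 2 \left(0 + 69\right) = -16 + 2 \cdot 69 = -16 + 138 = 122$)
$f{\left(-63 \right)} - y{\left(-96 \right)} = \left(-63\right)^{\frac{3}{2}} - 122 = - 189 i \sqrt{7} - 122 = -122 - 189 i \sqrt{7}$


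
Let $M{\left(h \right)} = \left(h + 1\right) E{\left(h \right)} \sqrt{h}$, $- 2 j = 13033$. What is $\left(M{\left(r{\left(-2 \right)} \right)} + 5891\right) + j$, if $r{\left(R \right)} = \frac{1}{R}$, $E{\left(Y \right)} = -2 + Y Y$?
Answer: $- \frac{1251}{2} - \frac{7 i \sqrt{2}}{16} \approx -625.5 - 0.61872 i$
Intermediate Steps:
$j = - \frac{13033}{2}$ ($j = \left(- \frac{1}{2}\right) 13033 = - \frac{13033}{2} \approx -6516.5$)
$E{\left(Y \right)} = -2 + Y^{2}$
$M{\left(h \right)} = \sqrt{h} \left(1 + h\right) \left(-2 + h^{2}\right)$ ($M{\left(h \right)} = \left(h + 1\right) \left(-2 + h^{2}\right) \sqrt{h} = \left(1 + h\right) \left(-2 + h^{2}\right) \sqrt{h} = \sqrt{h} \left(1 + h\right) \left(-2 + h^{2}\right)$)
$\left(M{\left(r{\left(-2 \right)} \right)} + 5891\right) + j = \left(\sqrt{\frac{1}{-2}} \left(1 + \frac{1}{-2}\right) \left(-2 + \left(\frac{1}{-2}\right)^{2}\right) + 5891\right) - \frac{13033}{2} = \left(\sqrt{- \frac{1}{2}} \left(1 - \frac{1}{2}\right) \left(-2 + \left(- \frac{1}{2}\right)^{2}\right) + 5891\right) - \frac{13033}{2} = \left(\frac{i \sqrt{2}}{2} \cdot \frac{1}{2} \left(-2 + \frac{1}{4}\right) + 5891\right) - \frac{13033}{2} = \left(\frac{i \sqrt{2}}{2} \cdot \frac{1}{2} \left(- \frac{7}{4}\right) + 5891\right) - \frac{13033}{2} = \left(- \frac{7 i \sqrt{2}}{16} + 5891\right) - \frac{13033}{2} = \left(5891 - \frac{7 i \sqrt{2}}{16}\right) - \frac{13033}{2} = - \frac{1251}{2} - \frac{7 i \sqrt{2}}{16}$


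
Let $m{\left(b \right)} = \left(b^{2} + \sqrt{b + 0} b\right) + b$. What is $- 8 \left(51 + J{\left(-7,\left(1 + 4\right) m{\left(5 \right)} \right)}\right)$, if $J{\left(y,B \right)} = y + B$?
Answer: $-1552 - 200 \sqrt{5} \approx -1999.2$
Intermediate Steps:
$m{\left(b \right)} = b + b^{2} + b^{\frac{3}{2}}$ ($m{\left(b \right)} = \left(b^{2} + \sqrt{b} b\right) + b = \left(b^{2} + b^{\frac{3}{2}}\right) + b = b + b^{2} + b^{\frac{3}{2}}$)
$J{\left(y,B \right)} = B + y$
$- 8 \left(51 + J{\left(-7,\left(1 + 4\right) m{\left(5 \right)} \right)}\right) = - 8 \left(51 - \left(7 - \left(1 + 4\right) \left(5 + 5^{2} + 5^{\frac{3}{2}}\right)\right)\right) = - 8 \left(51 - \left(7 - 5 \left(5 + 25 + 5 \sqrt{5}\right)\right)\right) = - 8 \left(51 - \left(7 - 5 \left(30 + 5 \sqrt{5}\right)\right)\right) = - 8 \left(51 + \left(\left(150 + 25 \sqrt{5}\right) - 7\right)\right) = - 8 \left(51 + \left(143 + 25 \sqrt{5}\right)\right) = - 8 \left(194 + 25 \sqrt{5}\right) = -1552 - 200 \sqrt{5}$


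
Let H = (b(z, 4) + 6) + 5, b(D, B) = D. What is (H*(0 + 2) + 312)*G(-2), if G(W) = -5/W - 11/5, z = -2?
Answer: 99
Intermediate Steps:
H = 9 (H = (-2 + 6) + 5 = 4 + 5 = 9)
G(W) = -11/5 - 5/W (G(W) = -5/W - 11*⅕ = -5/W - 11/5 = -11/5 - 5/W)
(H*(0 + 2) + 312)*G(-2) = (9*(0 + 2) + 312)*(-11/5 - 5/(-2)) = (9*2 + 312)*(-11/5 - 5*(-½)) = (18 + 312)*(-11/5 + 5/2) = 330*(3/10) = 99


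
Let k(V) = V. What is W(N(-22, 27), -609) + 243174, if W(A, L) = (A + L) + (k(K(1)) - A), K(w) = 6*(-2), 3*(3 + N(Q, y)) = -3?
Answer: 242553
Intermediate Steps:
N(Q, y) = -4 (N(Q, y) = -3 + (1/3)*(-3) = -3 - 1 = -4)
K(w) = -12
W(A, L) = -12 + L (W(A, L) = (A + L) + (-12 - A) = -12 + L)
W(N(-22, 27), -609) + 243174 = (-12 - 609) + 243174 = -621 + 243174 = 242553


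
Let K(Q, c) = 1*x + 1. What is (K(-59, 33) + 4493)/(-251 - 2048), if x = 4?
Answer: -4498/2299 ≈ -1.9565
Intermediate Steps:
K(Q, c) = 5 (K(Q, c) = 1*4 + 1 = 4 + 1 = 5)
(K(-59, 33) + 4493)/(-251 - 2048) = (5 + 4493)/(-251 - 2048) = 4498/(-2299) = 4498*(-1/2299) = -4498/2299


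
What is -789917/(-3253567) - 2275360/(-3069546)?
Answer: 4913861388401/4993486785291 ≈ 0.98405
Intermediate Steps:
-789917/(-3253567) - 2275360/(-3069546) = -789917*(-1/3253567) - 2275360*(-1/3069546) = 789917/3253567 + 1137680/1534773 = 4913861388401/4993486785291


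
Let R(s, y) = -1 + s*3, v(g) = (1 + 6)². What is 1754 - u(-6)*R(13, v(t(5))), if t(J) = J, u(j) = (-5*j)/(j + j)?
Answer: 1849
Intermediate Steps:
u(j) = -5/2 (u(j) = (-5*j)/((2*j)) = (-5*j)*(1/(2*j)) = -5/2)
v(g) = 49 (v(g) = 7² = 49)
R(s, y) = -1 + 3*s
1754 - u(-6)*R(13, v(t(5))) = 1754 - (-5)*(-1 + 3*13)/2 = 1754 - (-5)*(-1 + 39)/2 = 1754 - (-5)*38/2 = 1754 - 1*(-95) = 1754 + 95 = 1849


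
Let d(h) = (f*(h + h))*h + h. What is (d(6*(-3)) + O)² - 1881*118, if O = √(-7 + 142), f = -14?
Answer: 82406277 - 54540*√15 ≈ 8.2195e+7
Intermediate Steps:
d(h) = h - 28*h² (d(h) = (-14*(h + h))*h + h = (-28*h)*h + h = -28*h² + h = h - 28*h²)
O = 3*√15 (O = √135 = 3*√15 ≈ 11.619)
(d(6*(-3)) + O)² - 1881*118 = ((6*(-3))*(1 - 168*(-3)) + 3*√15)² - 1881*118 = (-18*(1 - 28*(-18)) + 3*√15)² - 221958 = (-18*(1 + 504) + 3*√15)² - 221958 = (-18*505 + 3*√15)² - 221958 = (-9090 + 3*√15)² - 221958 = -221958 + (-9090 + 3*√15)²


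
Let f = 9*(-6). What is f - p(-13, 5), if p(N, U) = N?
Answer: -41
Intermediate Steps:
f = -54
f - p(-13, 5) = -54 - 1*(-13) = -54 + 13 = -41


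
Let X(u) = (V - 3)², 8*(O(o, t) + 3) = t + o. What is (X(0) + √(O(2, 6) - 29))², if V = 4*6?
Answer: (441 + I*√31)² ≈ 1.9445e+5 + 4910.8*I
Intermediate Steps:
O(o, t) = -3 + o/8 + t/8 (O(o, t) = -3 + (t + o)/8 = -3 + (o + t)/8 = -3 + (o/8 + t/8) = -3 + o/8 + t/8)
V = 24
X(u) = 441 (X(u) = (24 - 3)² = 21² = 441)
(X(0) + √(O(2, 6) - 29))² = (441 + √((-3 + (⅛)*2 + (⅛)*6) - 29))² = (441 + √((-3 + ¼ + ¾) - 29))² = (441 + √(-2 - 29))² = (441 + √(-31))² = (441 + I*√31)²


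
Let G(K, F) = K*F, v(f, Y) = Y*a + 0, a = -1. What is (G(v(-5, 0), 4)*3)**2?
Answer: 0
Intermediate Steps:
v(f, Y) = -Y (v(f, Y) = Y*(-1) + 0 = -Y + 0 = -Y)
G(K, F) = F*K
(G(v(-5, 0), 4)*3)**2 = ((4*(-1*0))*3)**2 = ((4*0)*3)**2 = (0*3)**2 = 0**2 = 0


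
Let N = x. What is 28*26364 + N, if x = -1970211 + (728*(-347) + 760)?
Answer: -1483875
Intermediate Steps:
x = -2222067 (x = -1970211 + (-252616 + 760) = -1970211 - 251856 = -2222067)
N = -2222067
28*26364 + N = 28*26364 - 2222067 = 738192 - 2222067 = -1483875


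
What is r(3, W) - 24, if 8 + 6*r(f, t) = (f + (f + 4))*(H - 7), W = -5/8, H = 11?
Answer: -56/3 ≈ -18.667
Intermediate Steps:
W = -5/8 (W = -5*⅛ = -5/8 ≈ -0.62500)
r(f, t) = 4/3 + 4*f/3 (r(f, t) = -4/3 + ((f + (f + 4))*(11 - 7))/6 = -4/3 + ((f + (4 + f))*4)/6 = -4/3 + ((4 + 2*f)*4)/6 = -4/3 + (16 + 8*f)/6 = -4/3 + (8/3 + 4*f/3) = 4/3 + 4*f/3)
r(3, W) - 24 = (4/3 + (4/3)*3) - 24 = (4/3 + 4) - 24 = 16/3 - 24 = -56/3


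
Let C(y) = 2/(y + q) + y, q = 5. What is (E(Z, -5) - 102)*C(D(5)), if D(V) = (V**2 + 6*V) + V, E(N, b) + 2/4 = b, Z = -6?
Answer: -83893/13 ≈ -6453.3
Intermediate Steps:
E(N, b) = -1/2 + b
D(V) = V**2 + 7*V
C(y) = y + 2/(5 + y) (C(y) = 2/(y + 5) + y = 2/(5 + y) + y = y + 2/(5 + y))
(E(Z, -5) - 102)*C(D(5)) = ((-1/2 - 5) - 102)*((2 + (5*(7 + 5))**2 + 5*(5*(7 + 5)))/(5 + 5*(7 + 5))) = (-11/2 - 102)*((2 + (5*12)**2 + 5*(5*12))/(5 + 5*12)) = -215*(2 + 60**2 + 5*60)/(2*(5 + 60)) = -215*(2 + 3600 + 300)/(2*65) = -43*3902/26 = -215/2*3902/65 = -83893/13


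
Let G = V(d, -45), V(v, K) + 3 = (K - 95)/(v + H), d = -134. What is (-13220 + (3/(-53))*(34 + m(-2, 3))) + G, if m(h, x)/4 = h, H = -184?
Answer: -2102621/159 ≈ -13224.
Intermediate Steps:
m(h, x) = 4*h
V(v, K) = -3 + (-95 + K)/(-184 + v) (V(v, K) = -3 + (K - 95)/(v - 184) = -3 + (-95 + K)/(-184 + v))
G = -407/159 (G = (457 - 45 - 3*(-134))/(-184 - 134) = (457 - 45 + 402)/(-318) = -1/318*814 = -407/159 ≈ -2.5597)
(-13220 + (3/(-53))*(34 + m(-2, 3))) + G = (-13220 + (3/(-53))*(34 + 4*(-2))) - 407/159 = (-13220 + (3*(-1/53))*(34 - 8)) - 407/159 = (-13220 - 3/53*26) - 407/159 = (-13220 - 78/53) - 407/159 = -700738/53 - 407/159 = -2102621/159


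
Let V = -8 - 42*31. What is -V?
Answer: 1310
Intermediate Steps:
V = -1310 (V = -8 - 1302 = -1310)
-V = -1*(-1310) = 1310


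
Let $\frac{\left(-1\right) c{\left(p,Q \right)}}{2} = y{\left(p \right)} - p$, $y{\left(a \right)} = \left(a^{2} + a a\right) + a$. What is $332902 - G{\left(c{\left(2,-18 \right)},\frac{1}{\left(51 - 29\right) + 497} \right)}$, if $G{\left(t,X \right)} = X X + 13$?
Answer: $\frac{89667313928}{269361} \approx 3.3289 \cdot 10^{5}$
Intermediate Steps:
$y{\left(a \right)} = a + 2 a^{2}$ ($y{\left(a \right)} = \left(a^{2} + a^{2}\right) + a = 2 a^{2} + a = a + 2 a^{2}$)
$c{\left(p,Q \right)} = 2 p - 2 p \left(1 + 2 p\right)$ ($c{\left(p,Q \right)} = - 2 \left(p \left(1 + 2 p\right) - p\right) = - 2 \left(- p + p \left(1 + 2 p\right)\right) = 2 p - 2 p \left(1 + 2 p\right)$)
$G{\left(t,X \right)} = 13 + X^{2}$ ($G{\left(t,X \right)} = X^{2} + 13 = 13 + X^{2}$)
$332902 - G{\left(c{\left(2,-18 \right)},\frac{1}{\left(51 - 29\right) + 497} \right)} = 332902 - \left(13 + \left(\frac{1}{\left(51 - 29\right) + 497}\right)^{2}\right) = 332902 - \left(13 + \left(\frac{1}{22 + 497}\right)^{2}\right) = 332902 - \left(13 + \left(\frac{1}{519}\right)^{2}\right) = 332902 - \left(13 + \frac{1}{269361}\right) = 332902 - \frac{3501694}{269361} = \frac{89667313928}{269361}$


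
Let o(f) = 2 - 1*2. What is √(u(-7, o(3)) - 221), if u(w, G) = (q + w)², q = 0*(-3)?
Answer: 2*I*√43 ≈ 13.115*I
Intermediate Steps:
o(f) = 0 (o(f) = 2 - 2 = 0)
q = 0
u(w, G) = w² (u(w, G) = (0 + w)² = w²)
√(u(-7, o(3)) - 221) = √((-7)² - 221) = √(49 - 221) = √(-172) = 2*I*√43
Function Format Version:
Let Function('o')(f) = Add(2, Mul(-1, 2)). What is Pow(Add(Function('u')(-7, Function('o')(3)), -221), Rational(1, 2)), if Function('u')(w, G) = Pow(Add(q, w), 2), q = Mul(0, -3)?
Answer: Mul(2, I, Pow(43, Rational(1, 2))) ≈ Mul(13.115, I)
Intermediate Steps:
Function('o')(f) = 0 (Function('o')(f) = Add(2, -2) = 0)
q = 0
Function('u')(w, G) = Pow(w, 2) (Function('u')(w, G) = Pow(Add(0, w), 2) = Pow(w, 2))
Pow(Add(Function('u')(-7, Function('o')(3)), -221), Rational(1, 2)) = Pow(Add(Pow(-7, 2), -221), Rational(1, 2)) = Pow(Add(49, -221), Rational(1, 2)) = Pow(-172, Rational(1, 2)) = Mul(2, I, Pow(43, Rational(1, 2)))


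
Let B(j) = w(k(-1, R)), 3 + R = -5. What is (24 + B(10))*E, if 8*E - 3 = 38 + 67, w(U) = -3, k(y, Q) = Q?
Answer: 567/2 ≈ 283.50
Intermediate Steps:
R = -8 (R = -3 - 5 = -8)
E = 27/2 (E = 3/8 + (38 + 67)/8 = 3/8 + (⅛)*105 = 3/8 + 105/8 = 27/2 ≈ 13.500)
B(j) = -3
(24 + B(10))*E = (24 - 3)*(27/2) = 21*(27/2) = 567/2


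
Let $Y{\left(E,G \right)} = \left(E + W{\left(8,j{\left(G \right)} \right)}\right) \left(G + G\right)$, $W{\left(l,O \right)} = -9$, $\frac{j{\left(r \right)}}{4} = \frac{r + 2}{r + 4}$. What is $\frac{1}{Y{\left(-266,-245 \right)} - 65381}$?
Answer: $\frac{1}{69369} \approx 1.4416 \cdot 10^{-5}$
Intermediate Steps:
$j{\left(r \right)} = \frac{4 \left(2 + r\right)}{4 + r}$ ($j{\left(r \right)} = 4 \frac{r + 2}{r + 4} = 4 \frac{2 + r}{4 + r} = \frac{4 \left(2 + r\right)}{4 + r}$)
$Y{\left(E,G \right)} = 2 G \left(-9 + E\right)$ ($Y{\left(E,G \right)} = \left(E - 9\right) \left(G + G\right) = \left(-9 + E\right) 2 G = 2 G \left(-9 + E\right)$)
$\frac{1}{Y{\left(-266,-245 \right)} - 65381} = \frac{1}{2 \left(-245\right) \left(-9 - 266\right) - 65381} = \frac{1}{2 \left(-245\right) \left(-275\right) - 65381} = \frac{1}{134750 - 65381} = \frac{1}{69369}$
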